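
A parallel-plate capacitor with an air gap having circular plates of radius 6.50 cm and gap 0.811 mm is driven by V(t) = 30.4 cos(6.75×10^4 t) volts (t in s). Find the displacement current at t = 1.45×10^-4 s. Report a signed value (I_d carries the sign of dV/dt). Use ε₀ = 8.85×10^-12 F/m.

C = ε₀A/d = (8.85×10^-12)(0.01327)/(8.11×10^-4) = 1.448×10^-10 F. dV/dt = V₀ω·−sin(ωt); at ωt = 9.7875 rad this factor is 0.3548.
I_d = C dV/dt = (1.448×10^-10)(30.4)(6.75×10^4)(0.3548) = 1.05×10^-4 A.

1.05×10^-4 A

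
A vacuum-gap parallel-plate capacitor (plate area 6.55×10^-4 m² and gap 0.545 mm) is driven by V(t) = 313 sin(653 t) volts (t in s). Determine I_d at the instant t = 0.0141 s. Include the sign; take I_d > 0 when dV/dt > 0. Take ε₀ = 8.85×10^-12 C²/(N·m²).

C = ε₀A/d = (8.85×10^-12)(6.55×10^-4)/(5.45×10^-4) = 1.064×10^-11 F. dV/dt = V₀ω·cos(ωt); at ωt = 9.2073 rad this factor is -0.9764.
I_d = C dV/dt = (1.064×10^-11)(313)(653)(-0.9764) = -2.12×10^-6 A.

-2.12×10^-6 A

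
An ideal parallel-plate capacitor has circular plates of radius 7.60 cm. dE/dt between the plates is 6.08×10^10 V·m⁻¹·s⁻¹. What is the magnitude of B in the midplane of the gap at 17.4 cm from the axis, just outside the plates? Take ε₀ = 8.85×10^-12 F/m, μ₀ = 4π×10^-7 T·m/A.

I_d = ε₀ dΦ_E/dt = ε₀ πR² (dE/dt) = (8.85×10^-12)(0.01815)(6.08×10^10) = 9.766×10^-3 A through the full plate area.
Outside the plates the loop encloses all of I_d, so B·2πr = μ₀ I_d and B = 1.12×10^-8 T.

1.12×10^-8 T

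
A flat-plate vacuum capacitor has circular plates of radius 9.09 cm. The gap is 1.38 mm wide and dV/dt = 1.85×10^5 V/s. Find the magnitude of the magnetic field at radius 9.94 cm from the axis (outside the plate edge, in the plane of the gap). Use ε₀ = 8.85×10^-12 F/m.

6.20×10^-11 T

I_d = C dV/dt with C = ε₀πR²/d = 1.665×10^-10 F, so I_d = (1.665×10^-10)(1.85×10^5) = 3.080×10^-5 A.
For r ≥ R the full I_d is enclosed: B = μ₀ I_d/(2πr) = (4π×10^-7)(3.080×10^-5)/(2π·0.0994) = 6.20×10^-11 T.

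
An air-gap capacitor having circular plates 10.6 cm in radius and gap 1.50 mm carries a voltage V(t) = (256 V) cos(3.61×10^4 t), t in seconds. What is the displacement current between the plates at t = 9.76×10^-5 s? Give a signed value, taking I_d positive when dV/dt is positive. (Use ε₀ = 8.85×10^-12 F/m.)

dV/dt = (256)(3.61×10^4)·−sin(3.52336) = 3.443×10^6 V/s.
I_d = C dV/dt with C = ε₀A/d = (8.85×10^-12)(0.03530)/(1.50×10^-3) = 2.083×10^-10 F, so I_d = (2.083×10^-10)(3.443×10^6) = 7.17×10^-4 A.

7.17×10^-4 A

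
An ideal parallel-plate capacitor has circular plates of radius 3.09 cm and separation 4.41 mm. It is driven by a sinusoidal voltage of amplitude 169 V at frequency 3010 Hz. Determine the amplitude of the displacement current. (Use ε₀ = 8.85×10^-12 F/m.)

1.92×10^-5 A

The displacement current equals the conduction current C dV/dt, which peaks at C V₀ ω.
With C = ε₀A/d = (8.85×10^-12)(3.000×10^-3)/(4.41×10^-3) = 6.020×10^-12 F and ω = 2πf = 1.891×10^4 rad/s, I_d,max = (6.020×10^-12)(169)(1.891×10^4) = 1.92×10^-5 A.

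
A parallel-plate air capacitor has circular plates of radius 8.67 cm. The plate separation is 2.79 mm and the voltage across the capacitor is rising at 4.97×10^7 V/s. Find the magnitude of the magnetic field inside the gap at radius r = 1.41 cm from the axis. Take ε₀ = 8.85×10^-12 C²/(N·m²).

dE/dt = (dV/dt)/d = 1.781×10^10 V/(m·s); I_d = ε₀(πR²)(dE/dt) = (8.85×10^-12)(0.02362)(1.781×10^10) = 3.723×10^-3 A.
For r < R the Ampère–Maxwell law gives B(2πr) = μ₀ I_d (r²/R²), so B = μ₀ I_d r/(2πR²) = (4π×10^-7)(3.723×10^-3)(0.0141)/(2π·0.0867²) = 1.40×10^-9 T.

1.40×10^-9 T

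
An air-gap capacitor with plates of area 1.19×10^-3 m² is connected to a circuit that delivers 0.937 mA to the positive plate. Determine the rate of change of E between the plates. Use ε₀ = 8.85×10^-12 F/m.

8.90×10^10 V/(m·s)

By continuity, I_d in the gap equals the 0.937 mA flowing in the wire.
Then dE/dt = I_d/(ε₀A) = 8.90×10^10 V/(m·s).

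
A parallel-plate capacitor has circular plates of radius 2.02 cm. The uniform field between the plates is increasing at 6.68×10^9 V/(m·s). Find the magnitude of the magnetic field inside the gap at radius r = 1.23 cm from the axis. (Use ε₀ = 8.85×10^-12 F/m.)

4.57×10^-10 T

Total displacement current: I_d = ε₀(πR²)(dE/dt) = (8.85×10^-12)(1.282×10^-3)(6.68×10^9) = 7.579×10^-5 A.
An Ampèrian loop of radius r encloses a fraction (r/R)² of I_d. Then B·2πr = μ₀ I_d (r/R)², giving B = μ₀ I_d r/(2πR²) = 4.57×10^-10 T.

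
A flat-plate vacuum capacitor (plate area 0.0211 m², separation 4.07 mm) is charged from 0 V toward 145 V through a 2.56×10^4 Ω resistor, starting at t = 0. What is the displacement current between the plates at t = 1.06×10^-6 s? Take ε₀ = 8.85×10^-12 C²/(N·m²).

C = ε₀A/d = (8.85×10^-12)(0.0211)/(4.07×10^-3) = 4.588×10^-11 F, so τ = RC = 1.175×10^-6 s.
The conduction current is I(t) = (V₀/R) e^(−t/τ), and the displacement current between the plates equals it.
t/τ = 0.9021; I_d = (145/2.56×10^4) · e^(−0.9021) = (5.664×10^-3)(0.4057) = 2.30×10^-3 A.

2.30×10^-3 A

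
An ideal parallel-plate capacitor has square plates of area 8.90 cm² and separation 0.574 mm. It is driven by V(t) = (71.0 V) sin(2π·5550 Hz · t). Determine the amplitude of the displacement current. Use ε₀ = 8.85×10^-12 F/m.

The displacement current equals the conduction current C dV/dt, which peaks at C V₀ ω.
With C = ε₀A/d = (8.85×10^-12)(8.90×10^-4)/(5.74×10^-4) = 1.372×10^-11 F and ω = 2πf = 3.487×10^4 rad/s, I_d,max = (1.372×10^-11)(71.0)(3.487×10^4) = 3.40×10^-5 A.

3.40×10^-5 A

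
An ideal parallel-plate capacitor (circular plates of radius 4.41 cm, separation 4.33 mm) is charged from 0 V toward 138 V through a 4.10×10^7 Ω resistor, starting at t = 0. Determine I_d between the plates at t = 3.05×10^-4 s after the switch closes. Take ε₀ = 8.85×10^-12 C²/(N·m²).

With C = ε₀A/d = (8.85×10^-12)(6.110×10^-3)/(4.33×10^-3) = 1.249×10^-11 F, the time constant is τ = RC = 5.121×10^-4 s, so t/τ = 0.5956 and e^(−t/τ) = 0.5512.
I_d = I_cond = (V₀/R) e^(−t/τ) = (3.366×10^-6)(0.5512) = 1.86×10^-6 A.

1.86×10^-6 A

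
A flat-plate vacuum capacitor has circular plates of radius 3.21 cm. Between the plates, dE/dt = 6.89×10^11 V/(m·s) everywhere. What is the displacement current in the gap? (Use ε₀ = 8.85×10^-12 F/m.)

0.0197 A

With a uniform field, Φ_E = EA, so I_d = ε₀ A dE/dt = 0.0197 A.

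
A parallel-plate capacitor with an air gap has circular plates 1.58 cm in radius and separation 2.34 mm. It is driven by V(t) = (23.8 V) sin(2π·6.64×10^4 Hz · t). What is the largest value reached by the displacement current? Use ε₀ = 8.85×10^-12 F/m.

The displacement current equals the conduction current C dV/dt, which peaks at C V₀ ω.
With C = ε₀A/d = (8.85×10^-12)(7.843×10^-4)/(2.34×10^-3) = 2.966×10^-12 F and ω = 2πf = 4.172×10^5 rad/s, I_d,max = (2.966×10^-12)(23.8)(4.172×10^5) = 2.95×10^-5 A.

2.95×10^-5 A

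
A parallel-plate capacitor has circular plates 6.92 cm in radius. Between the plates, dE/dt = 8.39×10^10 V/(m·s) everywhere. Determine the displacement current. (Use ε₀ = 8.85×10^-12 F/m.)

I_d = ε₀ A (dE/dt) = (8.85×10^-12)(0.01504 m²)(8.39×10^10) = 0.0112 A.

0.0112 A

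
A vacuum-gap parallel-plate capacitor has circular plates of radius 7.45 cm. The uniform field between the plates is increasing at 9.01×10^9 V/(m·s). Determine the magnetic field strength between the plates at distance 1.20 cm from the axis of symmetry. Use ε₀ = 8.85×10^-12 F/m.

Total displacement current: I_d = ε₀(πR²)(dE/dt) = (8.85×10^-12)(0.01744)(9.01×10^9) = 1.391×10^-3 A.
An Ampèrian loop of radius r encloses a fraction (r/R)² of I_d. Then B·2πr = μ₀ I_d (r/R)², giving B = μ₀ I_d r/(2πR²) = 6.01×10^-10 T.

6.01×10^-10 T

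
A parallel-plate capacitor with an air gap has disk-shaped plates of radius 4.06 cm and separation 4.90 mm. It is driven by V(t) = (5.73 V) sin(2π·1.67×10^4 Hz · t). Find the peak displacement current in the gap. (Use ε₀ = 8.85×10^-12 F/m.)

5.62×10^-6 A

C = ε₀A/d = (8.85×10^-12)(5.178×10^-3)/(4.90×10^-3) = 9.352×10^-12 F; ω = 2πf = 1.049×10^5 rad/s.
I_d = C dV/dt, so |I_d|_max = C V₀ ω = (9.352×10^-12)(5.73)(1.049×10^5) = 5.62×10^-6 A.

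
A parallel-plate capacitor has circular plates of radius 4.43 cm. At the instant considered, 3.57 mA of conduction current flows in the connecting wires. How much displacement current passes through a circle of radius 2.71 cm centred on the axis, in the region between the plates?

No conduction current crosses the gap, so I_d there equals the 3.57×10^-3 A in the leads.
The field is uniform, so I_d,enc = I_d (r/R)² = (3.57×10^-3)(2.71/4.43)² = 1.34×10^-3 A.

1.34×10^-3 A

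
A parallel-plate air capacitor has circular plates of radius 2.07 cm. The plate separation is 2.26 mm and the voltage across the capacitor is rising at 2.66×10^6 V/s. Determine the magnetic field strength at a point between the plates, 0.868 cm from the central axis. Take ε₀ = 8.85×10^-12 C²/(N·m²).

5.68×10^-11 T

With E = V/d, dE/dt = 1.177×10^9 V/(m·s) and πR² = 1.346×10^-3 m², giving I_d = ε₀ πR² dE/dt = 1.402×10^-5 A.
An Ampèrian loop of radius r encloses a fraction (r/R)² of I_d. Then B·2πr = μ₀ I_d (r/R)², giving B = μ₀ I_d r/(2πR²) = 5.68×10^-11 T.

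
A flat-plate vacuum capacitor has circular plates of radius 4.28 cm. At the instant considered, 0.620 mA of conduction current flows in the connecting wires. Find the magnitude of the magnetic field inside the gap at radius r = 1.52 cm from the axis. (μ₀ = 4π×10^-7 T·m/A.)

1.03×10^-9 T

By continuity the displacement current in the gap matches the conduction current: I_d = 6.20×10^-4 A.
∮B·dl = μ₀ I_d,enc with I_d,enc = I_d r²/R² = 7.820×10^-5 A; so B = μ₀ I_d,enc/(2πr) = 1.03×10^-9 T.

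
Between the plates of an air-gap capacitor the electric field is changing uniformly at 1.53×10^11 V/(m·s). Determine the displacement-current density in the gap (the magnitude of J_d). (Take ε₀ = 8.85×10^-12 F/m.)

1.35 A/m²

J_d = ε₀ ∂E/∂t, so J_d = 1.35 A/m².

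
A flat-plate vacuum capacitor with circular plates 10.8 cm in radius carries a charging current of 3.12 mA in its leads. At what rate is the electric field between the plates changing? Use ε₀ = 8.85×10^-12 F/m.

9.62×10^9 V/(m·s)

The displacement current between the plates equals the conduction current, I_d = 3.12 mA.
Then dE/dt = I_d/(ε₀A) = 9.62×10^9 V/(m·s).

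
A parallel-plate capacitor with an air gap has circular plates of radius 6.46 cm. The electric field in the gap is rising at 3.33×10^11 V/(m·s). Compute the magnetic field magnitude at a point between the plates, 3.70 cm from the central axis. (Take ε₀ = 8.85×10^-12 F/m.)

6.85×10^-8 T

Total displacement current: I_d = ε₀(πR²)(dE/dt) = (8.85×10^-12)(0.01311)(3.33×10^11) = 0.03864 A.
An Ampèrian loop of radius r encloses a fraction (r/R)² of I_d. Then B·2πr = μ₀ I_d (r/R)², giving B = μ₀ I_d r/(2πR²) = 6.85×10^-8 T.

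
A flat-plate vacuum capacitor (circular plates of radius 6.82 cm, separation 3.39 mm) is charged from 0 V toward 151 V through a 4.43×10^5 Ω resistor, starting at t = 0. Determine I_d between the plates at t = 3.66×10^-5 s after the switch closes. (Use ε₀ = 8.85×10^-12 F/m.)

3.91×10^-5 A

C = ε₀A/d = (8.85×10^-12)(0.01461)/(3.39×10^-3) = 3.814×10^-11 F, so τ = RC = 1.690×10^-5 s.
The conduction current is I(t) = (V₀/R) e^(−t/τ), and the displacement current between the plates equals it.
t/τ = 2.166; I_d = (151/4.43×10^5) · e^(−2.166) = (3.409×10^-4)(0.1146) = 3.91×10^-5 A.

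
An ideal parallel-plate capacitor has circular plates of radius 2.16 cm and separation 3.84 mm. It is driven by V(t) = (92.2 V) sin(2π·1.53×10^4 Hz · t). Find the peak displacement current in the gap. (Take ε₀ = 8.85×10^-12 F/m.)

The displacement current equals the conduction current C dV/dt, which peaks at C V₀ ω.
With C = ε₀A/d = (8.85×10^-12)(1.466×10^-3)/(3.84×10^-3) = 3.379×10^-12 F and ω = 2πf = 9.613×10^4 rad/s, I_d,max = (3.379×10^-12)(92.2)(9.613×10^4) = 2.99×10^-5 A.

2.99×10^-5 A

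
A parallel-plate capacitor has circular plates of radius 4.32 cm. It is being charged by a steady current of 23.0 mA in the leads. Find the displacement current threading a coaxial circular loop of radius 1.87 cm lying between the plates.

4.31×10^-3 A

No conduction current crosses the gap, so I_d there equals the 0.0230 A in the leads.
Through an area πr² the displacement current is I_d·(πr²/πR²) = I_d (r/R)² = 4.31×10^-3 A.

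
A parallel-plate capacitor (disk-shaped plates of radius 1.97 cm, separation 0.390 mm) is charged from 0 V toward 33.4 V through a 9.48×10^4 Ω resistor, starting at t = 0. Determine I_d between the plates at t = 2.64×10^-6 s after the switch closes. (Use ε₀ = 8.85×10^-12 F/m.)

1.29×10^-4 A

With C = ε₀A/d = (8.85×10^-12)(1.219×10^-3)/(3.90×10^-4) = 2.766×10^-11 F, the time constant is τ = RC = 2.622×10^-6 s, so t/τ = 1.007 and e^(−t/τ) = 0.3653.
I_d = I_cond = (V₀/R) e^(−t/τ) = (3.523×10^-4)(0.3653) = 1.29×10^-4 A.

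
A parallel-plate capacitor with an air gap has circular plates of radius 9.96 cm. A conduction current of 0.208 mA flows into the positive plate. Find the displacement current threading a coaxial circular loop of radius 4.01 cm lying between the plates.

3.37×10^-5 A

No conduction current crosses the gap, so I_d there equals the 2.08×10^-4 A in the leads.
The field is uniform, so I_d,enc = I_d (r/R)² = (2.08×10^-4)(4.01/9.96)² = 3.37×10^-5 A.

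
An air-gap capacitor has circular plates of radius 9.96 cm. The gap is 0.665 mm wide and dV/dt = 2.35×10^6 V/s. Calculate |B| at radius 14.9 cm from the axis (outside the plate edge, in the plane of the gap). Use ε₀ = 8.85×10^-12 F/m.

1.31×10^-9 T

dE/dt = (dV/dt)/d = 3.534×10^9 V/(m·s); I_d = ε₀(πR²)(dE/dt) = (8.85×10^-12)(0.03117)(3.534×10^9) = 9.749×10^-4 A.
For r ≥ R the full I_d is enclosed: B = μ₀ I_d/(2πr) = (4π×10^-7)(9.749×10^-4)/(2π·0.149) = 1.31×10^-9 T.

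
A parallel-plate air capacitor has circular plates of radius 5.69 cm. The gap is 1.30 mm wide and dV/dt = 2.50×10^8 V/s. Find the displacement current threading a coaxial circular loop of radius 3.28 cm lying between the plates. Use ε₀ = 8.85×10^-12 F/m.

I_d = C dV/dt with C = ε₀πR²/d = 6.923×10^-11 F, so I_d = (6.923×10^-11)(2.50×10^8) = 0.01731 A.
Through an area πr² the displacement current is I_d·(πr²/πR²) = I_d (r/R)² = 5.75×10^-3 A.

5.75×10^-3 A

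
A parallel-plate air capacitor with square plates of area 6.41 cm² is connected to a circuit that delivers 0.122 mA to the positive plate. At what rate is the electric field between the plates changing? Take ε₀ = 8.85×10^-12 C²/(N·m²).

By continuity, I_d in the gap equals the 0.122 mA flowing in the wire.
Since I_d = ε₀ A dE/dt, dE/dt = I_d/(ε₀A) = (1.22×10^-4)/((8.85×10^-12)(6.41×10^-4)) = 2.15×10^10 V/(m·s).

2.15×10^10 V/(m·s)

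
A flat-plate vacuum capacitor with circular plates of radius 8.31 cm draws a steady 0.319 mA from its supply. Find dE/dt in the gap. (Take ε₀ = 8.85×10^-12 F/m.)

1.66×10^9 V/(m·s)

By continuity, I_d in the gap equals the 0.319 mA flowing in the wire.
Inverting I_d = ε₀ A dE/dt gives dE/dt = 3.19×10^-4 / (8.85×10^-12 · 0.02169) = 1.66×10^9 V/(m·s).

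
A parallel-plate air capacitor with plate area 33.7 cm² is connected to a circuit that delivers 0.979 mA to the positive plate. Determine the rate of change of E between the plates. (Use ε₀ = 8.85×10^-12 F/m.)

3.28×10^10 V/(m·s)

The displacement current between the plates equals the conduction current, I_d = 0.979 mA.
Since I_d = ε₀ A dE/dt, dE/dt = I_d/(ε₀A) = (9.79×10^-4)/((8.85×10^-12)(3.37×10^-3)) = 3.28×10^10 V/(m·s).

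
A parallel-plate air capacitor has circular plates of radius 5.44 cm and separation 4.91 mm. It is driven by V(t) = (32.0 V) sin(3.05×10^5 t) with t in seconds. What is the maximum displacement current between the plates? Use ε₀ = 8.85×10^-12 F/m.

1.64×10^-4 A

The displacement current equals the conduction current C dV/dt, which peaks at C V₀ ω.
With C = ε₀A/d = (8.85×10^-12)(9.297×10^-3)/(4.91×10^-3) = 1.676×10^-11 F and ω = 3.05×10^5 rad/s, I_d,max = (1.676×10^-11)(32.0)(3.05×10^5) = 1.64×10^-4 A.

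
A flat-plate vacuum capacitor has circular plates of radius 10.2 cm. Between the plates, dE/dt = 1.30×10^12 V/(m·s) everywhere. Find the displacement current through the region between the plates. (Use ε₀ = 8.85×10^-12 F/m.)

0.376 A

With a uniform field, Φ_E = EA, so I_d = ε₀ A dE/dt = 0.376 A.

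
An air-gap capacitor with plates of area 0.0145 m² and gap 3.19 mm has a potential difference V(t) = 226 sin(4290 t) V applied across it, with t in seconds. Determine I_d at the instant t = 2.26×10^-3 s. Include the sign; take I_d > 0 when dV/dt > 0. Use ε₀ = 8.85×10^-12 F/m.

-3.76×10^-5 A

dV/dt = (226)(4290)·cos(9.6954) = -9.343×10^5 V/s.
I_d = C dV/dt with C = ε₀A/d = (8.85×10^-12)(0.0145)/(3.19×10^-3) = 4.023×10^-11 F, so I_d = (4.023×10^-11)(-9.343×10^5) = -3.76×10^-5 A.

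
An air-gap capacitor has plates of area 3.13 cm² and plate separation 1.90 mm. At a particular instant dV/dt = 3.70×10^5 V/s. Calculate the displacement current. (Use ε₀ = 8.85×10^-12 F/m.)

5.39×10^-7 A

E = V/d so dE/dt = (dV/dt)/d = 1.947×10^8 V/(m·s), and I_d = ε₀ A dE/dt = (8.85×10^-12)(3.13×10^-4)(1.947×10^8) = 5.39×10^-7 A.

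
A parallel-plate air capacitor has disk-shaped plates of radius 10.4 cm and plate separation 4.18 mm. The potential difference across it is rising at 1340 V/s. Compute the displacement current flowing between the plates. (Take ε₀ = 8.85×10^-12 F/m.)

The displacement current equals the charging current C dV/dt. With C = ε₀A/d = (8.85×10^-12)(0.03398)/(4.18×10^-3) = 7.194×10^-11 F, I_d = (7.194×10^-11)(1340) = 9.64×10^-8 A.

9.64×10^-8 A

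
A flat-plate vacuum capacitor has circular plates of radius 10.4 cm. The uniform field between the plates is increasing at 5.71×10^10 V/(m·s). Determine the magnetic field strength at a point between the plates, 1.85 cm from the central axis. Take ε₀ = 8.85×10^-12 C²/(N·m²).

I_d = ε₀ dΦ_E/dt = ε₀ πR² (dE/dt) = (8.85×10^-12)(0.03398)(5.71×10^10) = 0.01717 A through the full plate area.
∮B·dl = μ₀ I_d,enc with I_d,enc = I_d r²/R² = 5.433×10^-4 A; so B = μ₀ I_d,enc/(2πr) = 5.87×10^-9 T.

5.87×10^-9 T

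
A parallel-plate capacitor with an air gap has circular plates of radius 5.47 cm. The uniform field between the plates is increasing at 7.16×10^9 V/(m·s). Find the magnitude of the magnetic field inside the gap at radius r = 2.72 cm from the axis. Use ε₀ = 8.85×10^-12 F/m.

I_d = ε₀ dΦ_E/dt = ε₀ πR² (dE/dt) = (8.85×10^-12)(9.400×10^-3)(7.16×10^9) = 5.956×10^-4 A through the full plate area.
For r < R the Ampère–Maxwell law gives B(2πr) = μ₀ I_d (r²/R²), so B = μ₀ I_d r/(2πR²) = (4π×10^-7)(5.956×10^-4)(0.0272)/(2π·0.0547²) = 1.08×10^-9 T.

1.08×10^-9 T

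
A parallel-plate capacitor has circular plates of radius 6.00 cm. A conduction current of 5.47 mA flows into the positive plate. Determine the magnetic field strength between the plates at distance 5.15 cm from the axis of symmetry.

Between the plates the displacement current equals the wire current: I_d = 5.47 mA = 5.47×10^-3 A.
For r < R the Ampère–Maxwell law gives B(2πr) = μ₀ I_d (r²/R²), so B = μ₀ I_d r/(2πR²) = (4π×10^-7)(5.47×10^-3)(0.0515)/(2π·0.0600²) = 1.57×10^-8 T.

1.57×10^-8 T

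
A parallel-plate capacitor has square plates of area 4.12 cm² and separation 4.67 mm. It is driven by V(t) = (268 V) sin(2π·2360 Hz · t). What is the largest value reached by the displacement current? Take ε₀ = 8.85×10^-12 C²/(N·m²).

3.10×10^-6 A

(dE/dt)_max = V₀ω/d = 8.511×10^8 V/(m·s); ω = 2πf = 1.483×10^4 rad/s.
I_d,max = ε₀ A (dE/dt)_max = (8.85×10^-12)(4.12×10^-4)(8.511×10^8) = 3.10×10^-6 A.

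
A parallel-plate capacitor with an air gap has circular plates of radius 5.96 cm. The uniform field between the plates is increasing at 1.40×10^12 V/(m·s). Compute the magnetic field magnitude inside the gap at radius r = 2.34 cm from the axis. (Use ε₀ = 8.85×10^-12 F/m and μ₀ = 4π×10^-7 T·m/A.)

1.82×10^-7 T

Through the whole plate area (πR² = 0.01116 m²), I_d = ε₀ πR² dE/dt = 0.1383 A.
∮B·dl = μ₀ I_d,enc with I_d,enc = I_d r²/R² = 0.02132 A; so B = μ₀ I_d,enc/(2πr) = 1.82×10^-7 T.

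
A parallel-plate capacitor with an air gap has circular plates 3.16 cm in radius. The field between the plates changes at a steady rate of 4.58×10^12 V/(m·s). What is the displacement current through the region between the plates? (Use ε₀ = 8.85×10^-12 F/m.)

With a uniform field, Φ_E = EA, so I_d = ε₀ A dE/dt = 0.127 A.

0.127 A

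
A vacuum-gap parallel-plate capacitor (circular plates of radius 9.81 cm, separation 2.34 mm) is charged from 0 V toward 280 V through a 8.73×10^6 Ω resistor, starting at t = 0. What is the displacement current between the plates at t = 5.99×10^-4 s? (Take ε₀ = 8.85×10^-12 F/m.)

C = ε₀A/d = (8.85×10^-12)(0.03023)/(2.34×10^-3) = 1.143×10^-10 F, so τ = RC = 9.978×10^-4 s.
The conduction current is I(t) = (V₀/R) e^(−t/τ), and the displacement current between the plates equals it.
t/τ = 0.6003; I_d = (280/8.73×10^6) · e^(−0.6003) = (3.207×10^-5)(0.5486) = 1.76×10^-5 A.

1.76×10^-5 A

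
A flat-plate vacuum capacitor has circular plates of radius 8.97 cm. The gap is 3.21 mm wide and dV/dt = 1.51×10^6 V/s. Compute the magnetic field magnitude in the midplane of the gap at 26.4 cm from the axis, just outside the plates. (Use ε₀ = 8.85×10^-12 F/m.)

dE/dt = (dV/dt)/d = 4.704×10^8 V/(m·s); I_d = ε₀(πR²)(dE/dt) = (8.85×10^-12)(0.02528)(4.704×10^8) = 1.052×10^-4 A.
Outside the plates the loop encloses all of I_d, so B·2πr = μ₀ I_d and B = 7.97×10^-11 T.

7.97×10^-11 T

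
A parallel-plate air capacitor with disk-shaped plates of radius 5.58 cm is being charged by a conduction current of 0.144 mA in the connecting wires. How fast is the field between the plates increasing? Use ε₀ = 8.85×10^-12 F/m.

1.66×10^9 V/(m·s)

Charge continuity gives I_d = I = 1.44×10^-4 A between the plates.
Inverting I_d = ε₀ A dE/dt gives dE/dt = 1.44×10^-4 / (8.85×10^-12 · 9.782×10^-3) = 1.66×10^9 V/(m·s).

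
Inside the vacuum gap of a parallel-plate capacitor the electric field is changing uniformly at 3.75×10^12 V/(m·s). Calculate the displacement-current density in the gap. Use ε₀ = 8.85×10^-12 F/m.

J_d = ε₀ ∂E/∂t, so J_d = 33.2 A/m².

33.2 A/m²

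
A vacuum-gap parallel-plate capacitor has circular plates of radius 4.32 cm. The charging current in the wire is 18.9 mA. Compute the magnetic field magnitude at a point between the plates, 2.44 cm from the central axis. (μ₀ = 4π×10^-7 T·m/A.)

4.94×10^-8 T

Between the plates the displacement current equals the wire current: I_d = 18.9 mA = 0.0189 A.
For r < R the Ampère–Maxwell law gives B(2πr) = μ₀ I_d (r²/R²), so B = μ₀ I_d r/(2πR²) = (4π×10^-7)(0.0189)(0.0244)/(2π·0.0432²) = 4.94×10^-8 T.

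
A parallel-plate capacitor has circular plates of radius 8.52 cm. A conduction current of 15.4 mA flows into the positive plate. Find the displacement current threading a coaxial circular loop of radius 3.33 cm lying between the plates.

Between the plates the displacement current equals the wire current: I_d = 15.4 mA = 0.0154 A.
Since J_d is uniform, the enclosed fraction is (r/R)² = 0.1528, giving I_d,enc = 2.35×10^-3 A.

2.35×10^-3 A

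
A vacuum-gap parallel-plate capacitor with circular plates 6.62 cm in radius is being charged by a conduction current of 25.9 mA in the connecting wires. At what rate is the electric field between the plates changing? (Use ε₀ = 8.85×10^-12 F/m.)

2.13×10^11 V/(m·s)

The displacement current between the plates equals the conduction current, I_d = 25.9 mA.
Inverting I_d = ε₀ A dE/dt gives dE/dt = 0.0259 / (8.85×10^-12 · 0.01377) = 2.13×10^11 V/(m·s).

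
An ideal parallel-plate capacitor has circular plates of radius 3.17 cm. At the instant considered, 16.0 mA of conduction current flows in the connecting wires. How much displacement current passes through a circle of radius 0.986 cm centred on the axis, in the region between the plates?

1.55×10^-3 A

By continuity the displacement current in the gap matches the conduction current: I_d = 0.0160 A.
Since J_d is uniform, the enclosed fraction is (r/R)² = 0.09675, giving I_d,enc = 1.55×10^-3 A.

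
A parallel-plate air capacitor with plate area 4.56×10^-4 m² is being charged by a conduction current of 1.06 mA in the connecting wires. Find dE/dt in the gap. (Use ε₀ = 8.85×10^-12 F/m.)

2.63×10^11 V/(m·s)

By continuity, I_d in the gap equals the 1.06 mA flowing in the wire.
Since I_d = ε₀ A dE/dt, dE/dt = I_d/(ε₀A) = (1.06×10^-3)/((8.85×10^-12)(4.56×10^-4)) = 2.63×10^11 V/(m·s).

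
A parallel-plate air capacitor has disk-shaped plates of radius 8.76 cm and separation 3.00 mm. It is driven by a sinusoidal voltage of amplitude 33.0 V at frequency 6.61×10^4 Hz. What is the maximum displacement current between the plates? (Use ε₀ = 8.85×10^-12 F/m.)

The displacement current equals the conduction current C dV/dt, which peaks at C V₀ ω.
With C = ε₀A/d = (8.85×10^-12)(0.02411)/(3.00×10^-3) = 7.112×10^-11 F and ω = 2πf = 4.153×10^5 rad/s, I_d,max = (7.112×10^-11)(33.0)(4.153×10^5) = 9.75×10^-4 A.

9.75×10^-4 A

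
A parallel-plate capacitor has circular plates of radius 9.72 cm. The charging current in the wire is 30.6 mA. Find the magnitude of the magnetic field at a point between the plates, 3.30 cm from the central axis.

No conduction current crosses the gap, so I_d there equals the 0.0306 A in the leads.
An Ampèrian loop of radius r encloses a fraction (r/R)² of I_d. Then B·2πr = μ₀ I_d (r/R)², giving B = μ₀ I_d r/(2πR²) = 2.14×10^-8 T.

2.14×10^-8 T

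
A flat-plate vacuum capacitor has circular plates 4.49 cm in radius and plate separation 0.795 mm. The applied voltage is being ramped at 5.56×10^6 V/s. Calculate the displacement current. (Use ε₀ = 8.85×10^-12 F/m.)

The displacement current equals the charging current C dV/dt. With C = ε₀A/d = (8.85×10^-12)(6.333×10^-3)/(7.95×10^-4) = 7.050×10^-11 F, I_d = (7.050×10^-11)(5.56×10^6) = 3.92×10^-4 A.

3.92×10^-4 A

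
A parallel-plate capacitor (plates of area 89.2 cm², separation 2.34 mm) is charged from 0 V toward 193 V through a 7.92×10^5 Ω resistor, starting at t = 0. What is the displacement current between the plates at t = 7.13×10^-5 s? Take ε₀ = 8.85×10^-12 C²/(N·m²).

1.69×10^-5 A

C = ε₀A/d = (8.85×10^-12)(8.92×10^-3)/(2.34×10^-3) = 3.374×10^-11 F, so τ = RC = 2.672×10^-5 s.
The conduction current is I(t) = (V₀/R) e^(−t/τ), and the displacement current between the plates equals it.
t/τ = 2.668; I_d = (193/7.92×10^5) · e^(−2.668) = (2.437×10^-4)(0.06939) = 1.69×10^-5 A.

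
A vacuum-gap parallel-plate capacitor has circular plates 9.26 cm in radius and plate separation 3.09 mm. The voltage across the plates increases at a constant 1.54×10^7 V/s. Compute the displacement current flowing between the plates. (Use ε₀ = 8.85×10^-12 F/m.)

The field between the plates is E = V/d, so dE/dt = (1.54×10^7)/(3.09×10^-3 m) = 4.984×10^9 V/(m·s).
I_d = ε₀ A (dE/dt) = (8.85×10^-12)(0.02694)(4.984×10^9) = 1.19×10^-3 A.

1.19×10^-3 A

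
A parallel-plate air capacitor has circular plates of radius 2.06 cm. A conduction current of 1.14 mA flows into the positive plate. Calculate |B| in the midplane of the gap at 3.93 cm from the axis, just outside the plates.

No conduction current crosses the gap, so I_d there equals the 1.14×10^-3 A in the leads.
With r > R the enclosed displacement current is the full I_d; B = μ₀ I_d / (2πr) = 5.80×10^-9 T.

5.80×10^-9 T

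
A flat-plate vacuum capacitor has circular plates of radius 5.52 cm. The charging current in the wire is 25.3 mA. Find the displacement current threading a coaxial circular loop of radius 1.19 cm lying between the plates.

1.18×10^-3 A

Between the plates the displacement current equals the wire current: I_d = 25.3 mA = 0.0253 A.
Through an area πr² the displacement current is I_d·(πr²/πR²) = I_d (r/R)² = 1.18×10^-3 A.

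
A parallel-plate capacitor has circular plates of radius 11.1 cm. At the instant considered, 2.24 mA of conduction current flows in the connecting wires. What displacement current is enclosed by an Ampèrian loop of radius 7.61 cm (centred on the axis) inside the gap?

1.05×10^-3 A

No conduction current crosses the gap, so I_d there equals the 2.24×10^-3 A in the leads.
The field is uniform, so I_d,enc = I_d (r/R)² = (2.24×10^-3)(7.61/11.1)² = 1.05×10^-3 A.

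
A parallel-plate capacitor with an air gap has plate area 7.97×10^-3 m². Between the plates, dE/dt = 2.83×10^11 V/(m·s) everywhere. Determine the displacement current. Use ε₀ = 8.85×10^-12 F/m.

0.0200 A

I_d = ε₀ A (dE/dt) = (8.85×10^-12)(7.97×10^-3 m²)(2.83×10^11) = 0.0200 A.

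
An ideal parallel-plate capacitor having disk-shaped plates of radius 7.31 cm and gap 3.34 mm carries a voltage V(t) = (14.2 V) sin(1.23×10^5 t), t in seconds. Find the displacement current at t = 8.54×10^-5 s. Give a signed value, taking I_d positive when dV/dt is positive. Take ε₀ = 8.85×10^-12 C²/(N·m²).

dE/dt = (V₀ω/d)·cos(ωt) with ωt = 10.5042 rad: (14.2)(1.23×10^5)(-0.4718)/(3.34×10^-3) = -2.467×10^8 V/(m·s).
I_d = ε₀ A dE/dt = (8.85×10^-12)(0.01679)(-2.467×10^8) = -3.67×10^-5 A.

-3.67×10^-5 A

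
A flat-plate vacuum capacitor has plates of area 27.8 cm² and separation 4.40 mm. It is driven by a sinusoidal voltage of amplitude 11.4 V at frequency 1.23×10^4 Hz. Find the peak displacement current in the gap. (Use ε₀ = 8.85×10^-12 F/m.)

4.93×10^-6 A

C = ε₀A/d = (8.85×10^-12)(2.78×10^-3)/(4.40×10^-3) = 5.592×10^-12 F; ω = 2πf = 7.728×10^4 rad/s.
I_d = C dV/dt, so |I_d|_max = C V₀ ω = (5.592×10^-12)(11.4)(7.728×10^4) = 4.93×10^-6 A.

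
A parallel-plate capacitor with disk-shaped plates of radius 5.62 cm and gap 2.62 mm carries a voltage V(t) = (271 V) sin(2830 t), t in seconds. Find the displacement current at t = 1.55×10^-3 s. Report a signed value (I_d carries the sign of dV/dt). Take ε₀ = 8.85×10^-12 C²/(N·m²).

-8.23×10^-6 A

C = ε₀A/d = (8.85×10^-12)(9.923×10^-3)/(2.62×10^-3) = 3.352×10^-11 F. dV/dt = V₀ω·cos(ωt); at ωt = 4.3865 rad this factor is -0.3202.
I_d = C dV/dt = (3.352×10^-11)(271)(2830)(-0.3202) = -8.23×10^-6 A.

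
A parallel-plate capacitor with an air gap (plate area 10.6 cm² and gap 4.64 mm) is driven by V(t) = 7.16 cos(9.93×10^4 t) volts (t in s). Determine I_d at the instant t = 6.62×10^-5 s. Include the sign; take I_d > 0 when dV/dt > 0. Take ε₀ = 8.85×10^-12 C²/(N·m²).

dE/dt = (V₀ω/d)·−sin(ωt) with ωt = 6.57366 rad: (7.16)(9.93×10^4)(-0.2864)/(4.64×10^-3) = -4.389×10^7 V/(m·s).
I_d = ε₀ A dE/dt = (8.85×10^-12)(1.06×10^-3)(-4.389×10^7) = -4.12×10^-7 A.

-4.12×10^-7 A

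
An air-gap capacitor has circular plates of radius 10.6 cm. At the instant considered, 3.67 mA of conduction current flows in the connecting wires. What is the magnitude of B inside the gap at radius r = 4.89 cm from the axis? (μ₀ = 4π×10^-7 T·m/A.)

3.19×10^-9 T

By continuity the displacement current in the gap matches the conduction current: I_d = 3.67×10^-3 A.
An Ampèrian loop of radius r encloses a fraction (r/R)² of I_d. Then B·2πr = μ₀ I_d (r/R)², giving B = μ₀ I_d r/(2πR²) = 3.19×10^-9 T.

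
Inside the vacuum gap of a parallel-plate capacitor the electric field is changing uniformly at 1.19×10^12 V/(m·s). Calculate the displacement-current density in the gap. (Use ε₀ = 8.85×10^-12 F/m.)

The displacement-current density is ε₀ ∂E/∂t = (8.85×10^-12)(1.19×10^12) = 10.5 A/m².

10.5 A/m²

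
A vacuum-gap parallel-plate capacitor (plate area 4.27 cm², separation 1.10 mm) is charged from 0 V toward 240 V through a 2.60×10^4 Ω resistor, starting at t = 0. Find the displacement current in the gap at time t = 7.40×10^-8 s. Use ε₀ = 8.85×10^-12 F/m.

C = ε₀A/d = (8.85×10^-12)(4.27×10^-4)/(1.10×10^-3) = 3.435×10^-12 F, so τ = RC = 8.931×10^-8 s.
The conduction current is I(t) = (V₀/R) e^(−t/τ), and the displacement current between the plates equals it.
t/τ = 0.8286; I_d = (240/2.60×10^4) · e^(−0.8286) = (9.231×10^-3)(0.4367) = 4.03×10^-3 A.

4.03×10^-3 A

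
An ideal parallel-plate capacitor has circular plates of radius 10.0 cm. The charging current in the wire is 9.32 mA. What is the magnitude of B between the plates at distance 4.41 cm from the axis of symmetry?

By continuity the displacement current in the gap matches the conduction current: I_d = 9.32×10^-3 A.
∮B·dl = μ₀ I_d,enc with I_d,enc = I_d r²/R² = 1.813×10^-3 A; so B = μ₀ I_d,enc/(2πr) = 8.22×10^-9 T.

8.22×10^-9 T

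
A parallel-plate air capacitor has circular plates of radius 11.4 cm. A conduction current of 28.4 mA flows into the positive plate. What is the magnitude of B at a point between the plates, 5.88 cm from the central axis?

No conduction current crosses the gap, so I_d there equals the 0.0284 A in the leads.
An Ampèrian loop of radius r encloses a fraction (r/R)² of I_d. Then B·2πr = μ₀ I_d (r/R)², giving B = μ₀ I_d r/(2πR²) = 2.57×10^-8 T.

2.57×10^-8 T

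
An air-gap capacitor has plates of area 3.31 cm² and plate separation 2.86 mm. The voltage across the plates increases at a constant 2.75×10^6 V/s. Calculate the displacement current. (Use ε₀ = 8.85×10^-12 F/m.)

C = ε₀A/d = (8.85×10^-12)(3.31×10^-4)/(2.86×10^-3) = 1.024×10^-12 F.
I_d = C dV/dt = (1.024×10^-12)(2.75×10^6) = 2.82×10^-6 A.

2.82×10^-6 A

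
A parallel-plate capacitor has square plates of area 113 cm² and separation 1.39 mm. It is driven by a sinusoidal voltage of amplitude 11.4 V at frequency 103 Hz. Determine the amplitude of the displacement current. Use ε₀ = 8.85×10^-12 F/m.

5.31×10^-7 A

C = ε₀A/d = (8.85×10^-12)(0.0113)/(1.39×10^-3) = 7.195×10^-11 F; ω = 2πf = 647.2 rad/s.
I_d = C dV/dt, so |I_d|_max = C V₀ ω = (7.195×10^-11)(11.4)(647.2) = 5.31×10^-7 A.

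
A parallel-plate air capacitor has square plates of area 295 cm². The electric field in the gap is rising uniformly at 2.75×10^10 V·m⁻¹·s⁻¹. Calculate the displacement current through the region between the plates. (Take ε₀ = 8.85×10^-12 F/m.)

I_d = ε₀ A (dE/dt) = (8.85×10^-12)(0.0295 m²)(2.75×10^10) = 7.18×10^-3 A.

7.18×10^-3 A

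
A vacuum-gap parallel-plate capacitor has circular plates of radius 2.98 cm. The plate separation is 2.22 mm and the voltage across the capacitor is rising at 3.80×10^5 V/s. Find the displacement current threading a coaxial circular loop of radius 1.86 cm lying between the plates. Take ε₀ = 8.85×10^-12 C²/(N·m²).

With E = V/d, dE/dt = 1.712×10^8 V/(m·s) and πR² = 2.790×10^-3 m², giving I_d = ε₀ πR² dE/dt = 4.227×10^-6 A.
The field is uniform, so I_d,enc = I_d (r/R)² = (4.227×10^-6)(1.86/2.98)² = 1.65×10^-6 A.

1.65×10^-6 A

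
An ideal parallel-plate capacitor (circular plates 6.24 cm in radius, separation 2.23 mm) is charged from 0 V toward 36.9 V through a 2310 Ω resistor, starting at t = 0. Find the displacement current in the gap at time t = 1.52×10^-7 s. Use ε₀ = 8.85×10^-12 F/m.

With C = ε₀A/d = (8.85×10^-12)(0.01223)/(2.23×10^-3) = 4.854×10^-11 F, the time constant is τ = RC = 1.121×10^-7 s, so t/τ = 1.356 and e^(−t/τ) = 0.2577.
I_d = I_cond = (V₀/R) e^(−t/τ) = (0.01597)(0.2577) = 4.12×10^-3 A.

4.12×10^-3 A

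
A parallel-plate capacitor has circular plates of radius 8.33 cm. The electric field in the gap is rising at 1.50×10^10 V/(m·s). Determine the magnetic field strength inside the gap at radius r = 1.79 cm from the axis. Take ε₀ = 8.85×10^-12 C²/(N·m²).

I_d = ε₀ dΦ_E/dt = ε₀ πR² (dE/dt) = (8.85×10^-12)(0.02180)(1.50×10^10) = 2.894×10^-3 A through the full plate area.
For r < R the Ampère–Maxwell law gives B(2πr) = μ₀ I_d (r²/R²), so B = μ₀ I_d r/(2πR²) = (4π×10^-7)(2.894×10^-3)(0.0179)/(2π·0.0833²) = 1.49×10^-9 T.

1.49×10^-9 T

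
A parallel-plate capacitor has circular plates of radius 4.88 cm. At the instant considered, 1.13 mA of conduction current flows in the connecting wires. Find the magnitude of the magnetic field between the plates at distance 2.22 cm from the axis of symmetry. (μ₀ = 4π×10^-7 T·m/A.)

2.11×10^-9 T

No conduction current crosses the gap, so I_d there equals the 1.13×10^-3 A in the leads.
For r < R the Ampère–Maxwell law gives B(2πr) = μ₀ I_d (r²/R²), so B = μ₀ I_d r/(2πR²) = (4π×10^-7)(1.13×10^-3)(0.0222)/(2π·0.0488²) = 2.11×10^-9 T.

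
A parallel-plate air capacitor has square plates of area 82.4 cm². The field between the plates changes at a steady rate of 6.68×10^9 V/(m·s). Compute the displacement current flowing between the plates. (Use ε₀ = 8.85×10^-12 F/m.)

I_d = ε₀ A (dE/dt) = (8.85×10^-12)(8.24×10^-3 m²)(6.68×10^9) = 4.87×10^-4 A.

4.87×10^-4 A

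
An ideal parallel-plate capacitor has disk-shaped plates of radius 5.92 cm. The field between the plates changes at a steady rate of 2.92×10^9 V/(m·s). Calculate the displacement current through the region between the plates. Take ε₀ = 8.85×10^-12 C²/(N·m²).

I_d = ε₀ A (dE/dt) = (8.85×10^-12)(0.01101 m²)(2.92×10^9) = 2.85×10^-4 A.

2.85×10^-4 A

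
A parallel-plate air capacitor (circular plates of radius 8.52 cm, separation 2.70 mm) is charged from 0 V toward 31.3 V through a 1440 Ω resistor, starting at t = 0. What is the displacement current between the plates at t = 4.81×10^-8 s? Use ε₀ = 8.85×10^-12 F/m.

With C = ε₀A/d = (8.85×10^-12)(0.02280)/(2.70×10^-3) = 7.473×10^-11 F, the time constant is τ = RC = 1.076×10^-7 s, so t/τ = 0.4470 and e^(−t/τ) = 0.6395.
I_d = I_cond = (V₀/R) e^(−t/τ) = (0.02174)(0.6395) = 0.0139 A.

0.0139 A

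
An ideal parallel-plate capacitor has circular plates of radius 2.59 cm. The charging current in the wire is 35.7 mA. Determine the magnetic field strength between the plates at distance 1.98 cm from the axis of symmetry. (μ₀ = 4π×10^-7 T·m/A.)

By continuity the displacement current in the gap matches the conduction current: I_d = 0.0357 A.
An Ampèrian loop of radius r encloses a fraction (r/R)² of I_d. Then B·2πr = μ₀ I_d (r/R)², giving B = μ₀ I_d r/(2πR²) = 2.11×10^-7 T.

2.11×10^-7 T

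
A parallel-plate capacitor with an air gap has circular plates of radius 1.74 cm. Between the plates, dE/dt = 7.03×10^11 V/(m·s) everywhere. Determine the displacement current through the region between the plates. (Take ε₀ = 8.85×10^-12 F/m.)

With a uniform field, Φ_E = EA, so I_d = ε₀ A dE/dt = 5.92×10^-3 A.

5.92×10^-3 A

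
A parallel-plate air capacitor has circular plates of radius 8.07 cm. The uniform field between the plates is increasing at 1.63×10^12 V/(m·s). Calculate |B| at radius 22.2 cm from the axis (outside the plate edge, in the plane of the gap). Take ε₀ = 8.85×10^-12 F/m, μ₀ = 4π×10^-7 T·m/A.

2.66×10^-7 T

Through the whole plate area (πR² = 0.02046 m²), I_d = ε₀ πR² dE/dt = 0.2951 A.
With r > R the enclosed displacement current is the full I_d; B = μ₀ I_d / (2πr) = 2.66×10^-7 T.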